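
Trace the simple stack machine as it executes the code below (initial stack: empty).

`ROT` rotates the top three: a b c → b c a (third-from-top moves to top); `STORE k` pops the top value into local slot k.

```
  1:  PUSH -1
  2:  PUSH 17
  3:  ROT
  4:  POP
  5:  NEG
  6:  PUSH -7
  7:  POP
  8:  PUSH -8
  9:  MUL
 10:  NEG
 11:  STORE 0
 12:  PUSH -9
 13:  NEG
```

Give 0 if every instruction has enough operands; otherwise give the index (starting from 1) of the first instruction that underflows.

3

PUSH -1 : -1
PUSH 17 : -1 17
ROT  — needs 3 operands, stack has 2 → underflow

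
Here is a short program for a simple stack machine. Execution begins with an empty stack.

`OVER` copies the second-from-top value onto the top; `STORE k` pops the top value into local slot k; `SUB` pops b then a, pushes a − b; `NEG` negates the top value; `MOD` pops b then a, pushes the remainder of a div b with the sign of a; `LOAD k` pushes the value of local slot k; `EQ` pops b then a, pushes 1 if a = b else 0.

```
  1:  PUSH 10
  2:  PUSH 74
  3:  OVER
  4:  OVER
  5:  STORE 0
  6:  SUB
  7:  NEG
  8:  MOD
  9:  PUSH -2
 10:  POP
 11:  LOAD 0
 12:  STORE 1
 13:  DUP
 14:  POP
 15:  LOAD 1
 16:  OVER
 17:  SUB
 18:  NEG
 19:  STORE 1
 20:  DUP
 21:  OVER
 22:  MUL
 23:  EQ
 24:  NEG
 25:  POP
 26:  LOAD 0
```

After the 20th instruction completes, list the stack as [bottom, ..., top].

[10, 10]

PUSH 10  10
PUSH 74  10 74
OVER     10 74 10
OVER     10 74 10 74
STORE 0  10 74 10
SUB      10 64
NEG      10 -64
MOD      10
PUSH -2  10 -2
POP      10
LOAD 0   10 74
STORE 1  10
DUP      10 10
POP      10
LOAD 1   10 74
OVER     10 74 10
SUB      10 64
NEG      10 -64
STORE 1  10
DUP      10 10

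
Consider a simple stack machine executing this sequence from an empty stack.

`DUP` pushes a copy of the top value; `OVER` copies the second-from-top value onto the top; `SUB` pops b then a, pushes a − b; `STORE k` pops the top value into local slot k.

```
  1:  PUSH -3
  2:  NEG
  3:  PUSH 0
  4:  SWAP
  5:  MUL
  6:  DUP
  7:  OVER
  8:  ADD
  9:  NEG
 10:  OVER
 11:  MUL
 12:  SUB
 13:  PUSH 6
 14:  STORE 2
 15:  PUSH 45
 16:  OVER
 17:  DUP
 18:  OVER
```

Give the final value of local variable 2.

PUSH -3 → -3
NEG     → 3
PUSH 0  → 3 0
SWAP    → 0 3
MUL     → 0
DUP     → 0 0
OVER    → 0 0 0
ADD     → 0 0
NEG     → 0 0
OVER    → 0 0 0
MUL     → 0 0
SUB     → 0
PUSH 6  → 0 6
STORE 2 → 0
PUSH 45 → 0 45
OVER    → 0 45 0
DUP     → 0 45 0 0
OVER    → 0 45 0 0 0

6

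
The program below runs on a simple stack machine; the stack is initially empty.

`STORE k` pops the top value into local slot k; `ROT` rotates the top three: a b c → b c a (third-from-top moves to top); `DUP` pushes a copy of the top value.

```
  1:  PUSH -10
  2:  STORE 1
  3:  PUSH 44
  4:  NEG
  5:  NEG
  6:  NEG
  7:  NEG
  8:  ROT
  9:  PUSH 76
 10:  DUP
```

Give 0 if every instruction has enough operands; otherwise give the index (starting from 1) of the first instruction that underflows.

8

PUSH -10  -10
STORE 1   (empty)
PUSH 44   44
NEG       -44
NEG       44
NEG       -44
NEG       44
ROT  — needs 3 operands, stack has 1 → underflow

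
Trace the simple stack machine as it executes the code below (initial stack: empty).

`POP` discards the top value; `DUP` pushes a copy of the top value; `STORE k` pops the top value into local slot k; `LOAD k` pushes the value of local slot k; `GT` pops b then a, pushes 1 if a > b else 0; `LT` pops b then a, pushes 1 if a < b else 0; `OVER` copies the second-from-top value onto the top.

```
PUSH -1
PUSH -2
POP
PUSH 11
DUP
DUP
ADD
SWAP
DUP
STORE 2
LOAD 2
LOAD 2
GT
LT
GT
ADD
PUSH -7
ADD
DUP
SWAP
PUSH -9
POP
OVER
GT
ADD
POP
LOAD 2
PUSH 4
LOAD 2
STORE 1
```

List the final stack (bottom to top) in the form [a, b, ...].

[11, 4]

PUSH -1 -> [-1]
PUSH -2 -> [-1, -2]
POP     -> [-1]
PUSH 11 -> [-1, 11]
DUP     -> [-1, 11, 11]
DUP     -> [-1, 11, 11, 11]
ADD     -> [-1, 11, 22]
SWAP    -> [-1, 22, 11]
DUP     -> [-1, 22, 11, 11]
STORE 2 -> [-1, 22, 11]
LOAD 2  -> [-1, 22, 11, 11]
LOAD 2  -> [-1, 22, 11, 11, 11]
GT      -> [-1, 22, 11, 0]
LT      -> [-1, 22, 0]
GT      -> [-1, 1]
ADD     -> [0]
PUSH -7 -> [0, -7]
ADD     -> [-7]
DUP     -> [-7, -7]
SWAP    -> [-7, -7]
PUSH -9 -> [-7, -7, -9]
POP     -> [-7, -7]
OVER    -> [-7, -7, -7]
GT      -> [-7, 0]
ADD     -> [-7]
POP     -> []
LOAD 2  -> [11]
PUSH 4  -> [11, 4]
LOAD 2  -> [11, 4, 11]
STORE 1 -> [11, 4]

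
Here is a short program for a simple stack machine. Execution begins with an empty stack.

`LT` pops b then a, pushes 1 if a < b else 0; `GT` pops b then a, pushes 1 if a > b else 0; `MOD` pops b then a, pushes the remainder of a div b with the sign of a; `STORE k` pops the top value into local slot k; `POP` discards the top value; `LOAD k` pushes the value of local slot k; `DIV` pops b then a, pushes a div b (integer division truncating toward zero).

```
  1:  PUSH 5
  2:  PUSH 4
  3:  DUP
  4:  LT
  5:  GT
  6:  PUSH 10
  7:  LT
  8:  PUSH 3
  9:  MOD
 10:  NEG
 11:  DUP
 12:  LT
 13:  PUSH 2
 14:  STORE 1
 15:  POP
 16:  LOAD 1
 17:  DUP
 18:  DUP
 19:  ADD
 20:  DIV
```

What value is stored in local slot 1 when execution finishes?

PUSH 5  : 5
PUSH 4  : 5 4
DUP     : 5 4 4
LT      : 5 0
GT      : 1
PUSH 10 : 1 10
LT      : 1
PUSH 3  : 1 3
MOD     : 1
NEG     : -1
DUP     : -1 -1
LT      : 0
PUSH 2  : 0 2
STORE 1 : 0
POP     : (empty)
LOAD 1  : 2
DUP     : 2 2
DUP     : 2 2 2
ADD     : 2 4
DIV     : 0

2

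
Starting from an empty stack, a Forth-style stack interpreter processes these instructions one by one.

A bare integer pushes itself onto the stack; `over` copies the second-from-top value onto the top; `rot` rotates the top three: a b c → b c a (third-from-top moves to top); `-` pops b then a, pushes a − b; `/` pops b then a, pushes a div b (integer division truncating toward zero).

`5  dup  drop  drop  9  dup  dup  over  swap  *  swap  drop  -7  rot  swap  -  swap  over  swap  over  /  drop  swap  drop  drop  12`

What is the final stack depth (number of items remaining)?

5    -> [5]
dup  -> [5, 5]
drop -> [5]
drop -> []
9    -> [9]
dup  -> [9, 9]
dup  -> [9, 9, 9]
over -> [9, 9, 9, 9]
swap -> [9, 9, 9, 9]
*    -> [9, 9, 81]
swap -> [9, 81, 9]
drop -> [9, 81]
-7   -> [9, 81, -7]
rot  -> [81, -7, 9]
swap -> [81, 9, -7]
-    -> [81, 16]
swap -> [16, 81]
over -> [16, 81, 16]
swap -> [16, 16, 81]
over -> [16, 16, 81, 16]
/    -> [16, 16, 5]
drop -> [16, 16]
swap -> [16, 16]
drop -> [16]
drop -> []
12   -> [12]

1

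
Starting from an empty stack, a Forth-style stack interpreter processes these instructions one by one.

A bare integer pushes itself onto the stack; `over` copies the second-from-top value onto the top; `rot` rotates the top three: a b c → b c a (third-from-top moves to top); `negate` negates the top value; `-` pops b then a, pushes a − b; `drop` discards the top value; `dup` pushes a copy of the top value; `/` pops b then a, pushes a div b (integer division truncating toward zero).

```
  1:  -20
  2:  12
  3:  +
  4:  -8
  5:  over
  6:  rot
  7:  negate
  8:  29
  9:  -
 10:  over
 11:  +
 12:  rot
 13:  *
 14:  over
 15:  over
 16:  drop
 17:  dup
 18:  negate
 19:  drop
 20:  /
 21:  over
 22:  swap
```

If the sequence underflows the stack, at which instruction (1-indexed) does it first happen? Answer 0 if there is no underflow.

0

-20    : [-20]
12     : [-20, 12]
+      : [-8]
-8     : [-8, -8]
over   : [-8, -8, -8]
rot    : [-8, -8, -8]
negate : [-8, -8, 8]
29     : [-8, -8, 8, 29]
-      : [-8, -8, -21]
over   : [-8, -8, -21, -8]
+      : [-8, -8, -29]
rot    : [-8, -29, -8]
*      : [-8, 232]
over   : [-8, 232, -8]
over   : [-8, 232, -8, 232]
drop   : [-8, 232, -8]
dup    : [-8, 232, -8, -8]
negate : [-8, 232, -8, 8]
drop   : [-8, 232, -8]
/      : [-8, -29]
over   : [-8, -29, -8]
swap   : [-8, -8, -29]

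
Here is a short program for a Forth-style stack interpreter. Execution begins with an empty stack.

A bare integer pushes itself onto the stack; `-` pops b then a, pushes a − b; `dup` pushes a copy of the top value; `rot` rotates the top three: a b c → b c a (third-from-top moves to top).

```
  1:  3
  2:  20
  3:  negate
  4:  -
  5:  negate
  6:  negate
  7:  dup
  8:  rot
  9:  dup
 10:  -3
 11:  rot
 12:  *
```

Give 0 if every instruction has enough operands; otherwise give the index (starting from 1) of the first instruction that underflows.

3       [3]
20      [3, 20]
negate  [3, -20]
-       [23]
negate  [-23]
negate  [23]
dup     [23, 23]
rot  — needs 3 operands, stack has 2 → underflow

8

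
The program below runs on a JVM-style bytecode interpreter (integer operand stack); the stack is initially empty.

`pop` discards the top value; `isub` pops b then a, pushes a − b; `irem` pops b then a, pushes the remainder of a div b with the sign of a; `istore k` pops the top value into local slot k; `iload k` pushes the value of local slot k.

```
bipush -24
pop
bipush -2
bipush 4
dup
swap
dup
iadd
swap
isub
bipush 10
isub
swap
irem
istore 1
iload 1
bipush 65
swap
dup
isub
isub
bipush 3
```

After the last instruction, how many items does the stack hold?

bipush -24 → -24
pop        → (empty)
bipush -2  → -2
bipush 4   → -2 4
dup        → -2 4 4
swap       → -2 4 4
dup        → -2 4 4 4
iadd       → -2 4 8
swap       → -2 8 4
isub       → -2 4
bipush 10  → -2 4 10
isub       → -2 -6
swap       → -6 -2
irem       → 0
istore 1   → (empty)
iload 1    → 0
bipush 65  → 0 65
swap       → 65 0
dup        → 65 0 0
isub       → 65 0
isub       → 65
bipush 3   → 65 3

2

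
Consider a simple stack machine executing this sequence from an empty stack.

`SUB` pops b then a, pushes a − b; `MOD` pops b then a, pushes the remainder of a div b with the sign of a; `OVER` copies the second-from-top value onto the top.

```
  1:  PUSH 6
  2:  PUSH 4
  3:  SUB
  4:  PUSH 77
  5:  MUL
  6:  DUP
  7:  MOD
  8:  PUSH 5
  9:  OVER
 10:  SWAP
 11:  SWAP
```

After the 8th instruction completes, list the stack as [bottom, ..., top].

[0, 5]

PUSH 6  → 6
PUSH 4  → 6 4
SUB     → 2
PUSH 77 → 2 77
MUL     → 154
DUP     → 154 154
MOD     → 0
PUSH 5  → 0 5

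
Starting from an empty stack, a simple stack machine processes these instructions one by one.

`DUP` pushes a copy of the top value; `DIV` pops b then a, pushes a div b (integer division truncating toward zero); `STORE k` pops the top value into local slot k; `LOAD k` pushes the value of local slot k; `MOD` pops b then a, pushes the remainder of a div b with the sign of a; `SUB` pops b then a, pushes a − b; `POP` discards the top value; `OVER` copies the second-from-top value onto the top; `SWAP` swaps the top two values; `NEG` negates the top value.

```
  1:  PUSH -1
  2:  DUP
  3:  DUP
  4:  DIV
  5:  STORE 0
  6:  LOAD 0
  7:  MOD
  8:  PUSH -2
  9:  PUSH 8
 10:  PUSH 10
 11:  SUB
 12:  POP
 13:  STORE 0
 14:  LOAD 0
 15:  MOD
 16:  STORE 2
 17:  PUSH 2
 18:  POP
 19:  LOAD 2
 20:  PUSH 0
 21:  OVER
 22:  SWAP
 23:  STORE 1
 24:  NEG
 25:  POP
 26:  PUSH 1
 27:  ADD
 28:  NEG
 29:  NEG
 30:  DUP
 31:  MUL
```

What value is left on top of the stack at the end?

1

PUSH -1  [-1]
DUP      [-1, -1]
DUP      [-1, -1, -1]
DIV      [-1, 1]
STORE 0  [-1]
LOAD 0   [-1, 1]
MOD      [0]
PUSH -2  [0, -2]
PUSH 8   [0, -2, 8]
PUSH 10  [0, -2, 8, 10]
SUB      [0, -2, -2]
POP      [0, -2]
STORE 0  [0]
LOAD 0   [0, -2]
MOD      [0]
STORE 2  []
PUSH 2   [2]
POP      []
LOAD 2   [0]
PUSH 0   [0, 0]
OVER     [0, 0, 0]
SWAP     [0, 0, 0]
STORE 1  [0, 0]
NEG      [0, 0]
POP      [0]
PUSH 1   [0, 1]
ADD      [1]
NEG      [-1]
NEG      [1]
DUP      [1, 1]
MUL      [1]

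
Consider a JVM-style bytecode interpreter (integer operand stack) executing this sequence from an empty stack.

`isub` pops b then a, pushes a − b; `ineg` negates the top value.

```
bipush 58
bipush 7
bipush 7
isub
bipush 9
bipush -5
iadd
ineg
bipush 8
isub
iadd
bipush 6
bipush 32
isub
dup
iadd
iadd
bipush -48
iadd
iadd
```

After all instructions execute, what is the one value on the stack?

bipush 58  : 58
bipush 7   : 58 7
bipush 7   : 58 7 7
isub       : 58 0
bipush 9   : 58 0 9
bipush -5  : 58 0 9 -5
iadd       : 58 0 4
ineg       : 58 0 -4
bipush 8   : 58 0 -4 8
isub       : 58 0 -12
iadd       : 58 -12
bipush 6   : 58 -12 6
bipush 32  : 58 -12 6 32
isub       : 58 -12 -26
dup        : 58 -12 -26 -26
iadd       : 58 -12 -52
iadd       : 58 -64
bipush -48 : 58 -64 -48
iadd       : 58 -112
iadd       : -54

-54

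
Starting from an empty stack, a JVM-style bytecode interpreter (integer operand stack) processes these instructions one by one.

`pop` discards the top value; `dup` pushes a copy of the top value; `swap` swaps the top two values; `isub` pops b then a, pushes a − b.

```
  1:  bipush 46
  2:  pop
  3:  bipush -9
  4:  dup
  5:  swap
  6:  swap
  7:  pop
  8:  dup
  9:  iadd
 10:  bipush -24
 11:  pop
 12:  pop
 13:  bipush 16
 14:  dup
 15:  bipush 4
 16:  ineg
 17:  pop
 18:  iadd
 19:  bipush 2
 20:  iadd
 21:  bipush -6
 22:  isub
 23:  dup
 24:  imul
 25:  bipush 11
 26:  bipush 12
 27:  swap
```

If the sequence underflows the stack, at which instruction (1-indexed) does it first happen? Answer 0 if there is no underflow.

bipush 46   [46]
pop         []
bipush -9   [-9]
dup         [-9, -9]
swap        [-9, -9]
swap        [-9, -9]
pop         [-9]
dup         [-9, -9]
iadd        [-18]
bipush -24  [-18, -24]
pop         [-18]
pop         []
bipush 16   [16]
dup         [16, 16]
bipush 4    [16, 16, 4]
ineg        [16, 16, -4]
pop         [16, 16]
iadd        [32]
bipush 2    [32, 2]
iadd        [34]
bipush -6   [34, -6]
isub        [40]
dup         [40, 40]
imul        [1600]
bipush 11   [1600, 11]
bipush 12   [1600, 11, 12]
swap        [1600, 12, 11]

0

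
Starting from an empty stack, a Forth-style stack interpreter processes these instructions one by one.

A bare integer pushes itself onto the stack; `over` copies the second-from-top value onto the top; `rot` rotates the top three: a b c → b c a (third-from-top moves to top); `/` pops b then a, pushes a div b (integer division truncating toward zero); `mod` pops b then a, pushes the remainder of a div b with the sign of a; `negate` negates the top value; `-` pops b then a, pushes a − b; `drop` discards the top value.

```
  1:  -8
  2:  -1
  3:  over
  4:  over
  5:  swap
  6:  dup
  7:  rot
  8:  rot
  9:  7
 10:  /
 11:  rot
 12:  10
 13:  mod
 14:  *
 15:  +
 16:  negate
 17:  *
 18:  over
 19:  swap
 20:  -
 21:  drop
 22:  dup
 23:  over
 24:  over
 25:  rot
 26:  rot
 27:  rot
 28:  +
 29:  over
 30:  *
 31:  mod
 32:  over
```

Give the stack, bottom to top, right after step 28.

-8     -> -8
-1     -> -8 -1
over   -> -8 -1 -8
over   -> -8 -1 -8 -1
swap   -> -8 -1 -1 -8
dup    -> -8 -1 -1 -8 -8
rot    -> -8 -1 -8 -8 -1
rot    -> -8 -1 -8 -1 -8
7      -> -8 -1 -8 -1 -8 7
/      -> -8 -1 -8 -1 -1
rot    -> -8 -1 -1 -1 -8
10     -> -8 -1 -1 -1 -8 10
mod    -> -8 -1 -1 -1 -8
*      -> -8 -1 -1 8
+      -> -8 -1 7
negate -> -8 -1 -7
*      -> -8 7
over   -> -8 7 -8
swap   -> -8 -8 7
-      -> -8 -15
drop   -> -8
dup    -> -8 -8
over   -> -8 -8 -8
over   -> -8 -8 -8 -8
rot    -> -8 -8 -8 -8
rot    -> -8 -8 -8 -8
rot    -> -8 -8 -8 -8
+      -> -8 -8 -16

[-8, -8, -16]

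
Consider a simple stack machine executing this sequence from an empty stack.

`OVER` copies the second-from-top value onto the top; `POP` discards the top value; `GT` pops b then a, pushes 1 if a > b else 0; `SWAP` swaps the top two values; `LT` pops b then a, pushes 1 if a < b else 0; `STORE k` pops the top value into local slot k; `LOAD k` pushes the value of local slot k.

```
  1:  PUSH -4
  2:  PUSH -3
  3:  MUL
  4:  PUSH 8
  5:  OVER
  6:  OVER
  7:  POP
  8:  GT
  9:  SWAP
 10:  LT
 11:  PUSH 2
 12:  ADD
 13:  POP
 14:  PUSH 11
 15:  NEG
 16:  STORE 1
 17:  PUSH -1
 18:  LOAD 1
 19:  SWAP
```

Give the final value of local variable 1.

-11

PUSH -4  -4
PUSH -3  -4 -3
MUL      12
PUSH 8   12 8
OVER     12 8 12
OVER     12 8 12 8
POP      12 8 12
GT       12 0
SWAP     0 12
LT       1
PUSH 2   1 2
ADD      3
POP      (empty)
PUSH 11  11
NEG      -11
STORE 1  (empty)
PUSH -1  -1
LOAD 1   -1 -11
SWAP     -11 -1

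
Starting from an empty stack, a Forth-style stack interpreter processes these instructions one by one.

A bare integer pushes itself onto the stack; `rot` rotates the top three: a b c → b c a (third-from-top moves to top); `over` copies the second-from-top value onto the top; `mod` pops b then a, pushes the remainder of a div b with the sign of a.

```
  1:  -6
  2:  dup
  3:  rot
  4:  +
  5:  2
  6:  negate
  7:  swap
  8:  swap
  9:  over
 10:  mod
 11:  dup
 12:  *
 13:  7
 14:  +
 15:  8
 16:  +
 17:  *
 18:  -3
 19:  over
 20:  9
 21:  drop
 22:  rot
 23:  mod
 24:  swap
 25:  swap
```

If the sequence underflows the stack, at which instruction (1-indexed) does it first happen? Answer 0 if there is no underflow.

3

-6  -> -6
dup -> -6 -6
rot  — needs 3 operands, stack has 2 → underflow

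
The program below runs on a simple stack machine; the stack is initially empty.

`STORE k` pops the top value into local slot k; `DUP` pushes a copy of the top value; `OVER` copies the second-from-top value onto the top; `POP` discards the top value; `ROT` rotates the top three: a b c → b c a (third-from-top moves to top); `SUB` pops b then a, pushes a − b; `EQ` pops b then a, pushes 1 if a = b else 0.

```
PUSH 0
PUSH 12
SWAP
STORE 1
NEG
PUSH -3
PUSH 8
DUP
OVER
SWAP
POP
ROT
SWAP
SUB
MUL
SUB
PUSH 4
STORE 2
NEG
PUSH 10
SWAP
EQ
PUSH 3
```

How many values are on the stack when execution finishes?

PUSH 0  : 0
PUSH 12 : 0 12
SWAP    : 12 0
STORE 1 : 12
NEG     : -12
PUSH -3 : -12 -3
PUSH 8  : -12 -3 8
DUP     : -12 -3 8 8
OVER    : -12 -3 8 8 8
SWAP    : -12 -3 8 8 8
POP     : -12 -3 8 8
ROT     : -12 8 8 -3
SWAP    : -12 8 -3 8
SUB     : -12 8 -11
MUL     : -12 -88
SUB     : 76
PUSH 4  : 76 4
STORE 2 : 76
NEG     : -76
PUSH 10 : -76 10
SWAP    : 10 -76
EQ      : 0
PUSH 3  : 0 3

2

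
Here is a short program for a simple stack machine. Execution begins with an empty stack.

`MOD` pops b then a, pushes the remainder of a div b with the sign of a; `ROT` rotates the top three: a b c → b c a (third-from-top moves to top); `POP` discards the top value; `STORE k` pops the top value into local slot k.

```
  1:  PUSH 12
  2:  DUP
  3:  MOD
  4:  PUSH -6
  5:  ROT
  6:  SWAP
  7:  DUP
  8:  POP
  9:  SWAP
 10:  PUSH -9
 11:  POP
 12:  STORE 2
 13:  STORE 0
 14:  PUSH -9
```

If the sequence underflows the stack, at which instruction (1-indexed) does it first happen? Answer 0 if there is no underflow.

PUSH 12  [12]
DUP      [12, 12]
MOD      [0]
PUSH -6  [0, -6]
ROT  — needs 3 operands, stack has 2 → underflow

5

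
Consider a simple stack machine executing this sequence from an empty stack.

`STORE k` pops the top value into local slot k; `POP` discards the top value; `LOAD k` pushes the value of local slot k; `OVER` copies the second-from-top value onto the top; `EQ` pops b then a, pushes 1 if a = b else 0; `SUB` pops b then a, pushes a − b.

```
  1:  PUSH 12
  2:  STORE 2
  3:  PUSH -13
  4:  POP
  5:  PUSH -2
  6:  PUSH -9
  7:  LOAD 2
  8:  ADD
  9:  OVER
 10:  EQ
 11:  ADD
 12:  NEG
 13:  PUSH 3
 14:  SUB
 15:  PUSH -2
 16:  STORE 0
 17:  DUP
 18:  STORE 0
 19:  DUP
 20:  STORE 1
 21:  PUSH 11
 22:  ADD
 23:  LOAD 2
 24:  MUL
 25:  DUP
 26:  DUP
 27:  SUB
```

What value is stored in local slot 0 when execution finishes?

-1

PUSH 12  -> 12
STORE 2  -> (empty)
PUSH -13 -> -13
POP      -> (empty)
PUSH -2  -> -2
PUSH -9  -> -2 -9
LOAD 2   -> -2 -9 12
ADD      -> -2 3
OVER     -> -2 3 -2
EQ       -> -2 0
ADD      -> -2
NEG      -> 2
PUSH 3   -> 2 3
SUB      -> -1
PUSH -2  -> -1 -2
STORE 0  -> -1
DUP      -> -1 -1
STORE 0  -> -1
DUP      -> -1 -1
STORE 1  -> -1
PUSH 11  -> -1 11
ADD      -> 10
LOAD 2   -> 10 12
MUL      -> 120
DUP      -> 120 120
DUP      -> 120 120 120
SUB      -> 120 0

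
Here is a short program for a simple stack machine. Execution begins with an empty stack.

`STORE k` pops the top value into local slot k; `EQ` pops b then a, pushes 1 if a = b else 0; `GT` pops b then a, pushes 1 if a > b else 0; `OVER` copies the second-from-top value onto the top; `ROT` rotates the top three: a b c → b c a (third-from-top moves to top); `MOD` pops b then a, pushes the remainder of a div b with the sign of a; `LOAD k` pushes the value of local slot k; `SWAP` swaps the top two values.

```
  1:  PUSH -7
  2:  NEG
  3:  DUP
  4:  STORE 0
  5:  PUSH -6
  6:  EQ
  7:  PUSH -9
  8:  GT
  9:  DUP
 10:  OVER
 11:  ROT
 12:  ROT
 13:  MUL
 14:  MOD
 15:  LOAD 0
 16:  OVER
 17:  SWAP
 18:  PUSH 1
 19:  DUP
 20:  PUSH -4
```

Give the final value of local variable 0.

PUSH -7 → [-7]
NEG     → [7]
DUP     → [7, 7]
STORE 0 → [7]
PUSH -6 → [7, -6]
EQ      → [0]
PUSH -9 → [0, -9]
GT      → [1]
DUP     → [1, 1]
OVER    → [1, 1, 1]
ROT     → [1, 1, 1]
ROT     → [1, 1, 1]
MUL     → [1, 1]
MOD     → [0]
LOAD 0  → [0, 7]
OVER    → [0, 7, 0]
SWAP    → [0, 0, 7]
PUSH 1  → [0, 0, 7, 1]
DUP     → [0, 0, 7, 1, 1]
PUSH -4 → [0, 0, 7, 1, 1, -4]

7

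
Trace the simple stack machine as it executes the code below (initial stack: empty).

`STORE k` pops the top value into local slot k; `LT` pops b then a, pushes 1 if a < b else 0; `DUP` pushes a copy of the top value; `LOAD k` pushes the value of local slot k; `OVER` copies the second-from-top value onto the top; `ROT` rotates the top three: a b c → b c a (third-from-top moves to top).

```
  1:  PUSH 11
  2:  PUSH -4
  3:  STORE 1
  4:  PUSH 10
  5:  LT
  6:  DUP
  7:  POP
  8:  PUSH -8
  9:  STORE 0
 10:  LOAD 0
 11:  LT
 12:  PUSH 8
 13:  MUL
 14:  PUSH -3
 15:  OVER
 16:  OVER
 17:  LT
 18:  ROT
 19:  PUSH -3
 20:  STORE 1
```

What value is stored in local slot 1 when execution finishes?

-3

PUSH 11 → [11]
PUSH -4 → [11, -4]
STORE 1 → [11]
PUSH 10 → [11, 10]
LT      → [0]
DUP     → [0, 0]
POP     → [0]
PUSH -8 → [0, -8]
STORE 0 → [0]
LOAD 0  → [0, -8]
LT      → [0]
PUSH 8  → [0, 8]
MUL     → [0]
PUSH -3 → [0, -3]
OVER    → [0, -3, 0]
OVER    → [0, -3, 0, -3]
LT      → [0, -3, 0]
ROT     → [-3, 0, 0]
PUSH -3 → [-3, 0, 0, -3]
STORE 1 → [-3, 0, 0]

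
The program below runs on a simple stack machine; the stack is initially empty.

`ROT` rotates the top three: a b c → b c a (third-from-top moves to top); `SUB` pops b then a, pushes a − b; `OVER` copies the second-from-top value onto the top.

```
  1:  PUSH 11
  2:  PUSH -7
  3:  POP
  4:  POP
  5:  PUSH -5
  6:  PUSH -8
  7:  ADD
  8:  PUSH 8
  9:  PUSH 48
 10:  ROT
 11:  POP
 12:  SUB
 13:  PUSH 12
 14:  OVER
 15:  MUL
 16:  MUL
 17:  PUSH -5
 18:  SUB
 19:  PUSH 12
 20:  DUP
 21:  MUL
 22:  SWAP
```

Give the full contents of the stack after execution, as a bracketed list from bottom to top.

[144, 19205]

PUSH 11 → 11
PUSH -7 → 11 -7
POP     → 11
POP     → (empty)
PUSH -5 → -5
PUSH -8 → -5 -8
ADD     → -13
PUSH 8  → -13 8
PUSH 48 → -13 8 48
ROT     → 8 48 -13
POP     → 8 48
SUB     → -40
PUSH 12 → -40 12
OVER    → -40 12 -40
MUL     → -40 -480
MUL     → 19200
PUSH -5 → 19200 -5
SUB     → 19205
PUSH 12 → 19205 12
DUP     → 19205 12 12
MUL     → 19205 144
SWAP    → 144 19205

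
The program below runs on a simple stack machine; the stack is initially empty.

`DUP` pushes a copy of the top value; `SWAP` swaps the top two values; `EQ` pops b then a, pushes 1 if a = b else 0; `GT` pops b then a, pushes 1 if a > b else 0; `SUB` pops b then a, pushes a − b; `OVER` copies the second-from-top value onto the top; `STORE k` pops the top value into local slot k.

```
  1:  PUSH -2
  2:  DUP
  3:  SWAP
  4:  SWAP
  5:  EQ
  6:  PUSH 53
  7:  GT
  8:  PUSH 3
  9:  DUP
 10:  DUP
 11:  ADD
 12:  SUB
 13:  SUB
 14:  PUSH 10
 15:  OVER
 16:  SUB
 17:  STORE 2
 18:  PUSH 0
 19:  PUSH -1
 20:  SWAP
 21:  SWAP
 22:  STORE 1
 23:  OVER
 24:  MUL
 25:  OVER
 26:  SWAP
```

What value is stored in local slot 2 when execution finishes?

PUSH -2 : -2
DUP     : -2 -2
SWAP    : -2 -2
SWAP    : -2 -2
EQ      : 1
PUSH 53 : 1 53
GT      : 0
PUSH 3  : 0 3
DUP     : 0 3 3
DUP     : 0 3 3 3
ADD     : 0 3 6
SUB     : 0 -3
SUB     : 3
PUSH 10 : 3 10
OVER    : 3 10 3
SUB     : 3 7
STORE 2 : 3
PUSH 0  : 3 0
PUSH -1 : 3 0 -1
SWAP    : 3 -1 0
SWAP    : 3 0 -1
STORE 1 : 3 0
OVER    : 3 0 3
MUL     : 3 0
OVER    : 3 0 3
SWAP    : 3 3 0

7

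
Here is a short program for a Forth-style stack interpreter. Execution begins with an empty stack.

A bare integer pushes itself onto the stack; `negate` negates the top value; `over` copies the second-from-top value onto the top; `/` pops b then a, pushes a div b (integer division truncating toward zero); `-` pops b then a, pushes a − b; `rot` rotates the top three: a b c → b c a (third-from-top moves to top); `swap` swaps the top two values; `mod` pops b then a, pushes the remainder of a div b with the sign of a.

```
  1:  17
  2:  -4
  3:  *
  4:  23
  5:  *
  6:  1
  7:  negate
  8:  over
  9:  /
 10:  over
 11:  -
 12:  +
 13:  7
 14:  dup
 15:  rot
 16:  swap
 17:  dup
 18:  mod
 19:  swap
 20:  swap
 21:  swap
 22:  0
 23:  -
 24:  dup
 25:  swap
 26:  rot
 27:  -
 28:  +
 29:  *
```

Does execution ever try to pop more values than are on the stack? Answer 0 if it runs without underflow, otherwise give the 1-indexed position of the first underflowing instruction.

17     → [17]
-4     → [17, -4]
*      → [-68]
23     → [-68, 23]
*      → [-1564]
1      → [-1564, 1]
negate → [-1564, -1]
over   → [-1564, -1, -1564]
/      → [-1564, 0]
over   → [-1564, 0, -1564]
-      → [-1564, 1564]
+      → [0]
7      → [0, 7]
dup    → [0, 7, 7]
rot    → [7, 7, 0]
swap   → [7, 0, 7]
dup    → [7, 0, 7, 7]
mod    → [7, 0, 0]
swap   → [7, 0, 0]
swap   → [7, 0, 0]
swap   → [7, 0, 0]
0      → [7, 0, 0, 0]
-      → [7, 0, 0]
dup    → [7, 0, 0, 0]
swap   → [7, 0, 0, 0]
rot    → [7, 0, 0, 0]
-      → [7, 0, 0]
+      → [7, 0]
*      → [0]

0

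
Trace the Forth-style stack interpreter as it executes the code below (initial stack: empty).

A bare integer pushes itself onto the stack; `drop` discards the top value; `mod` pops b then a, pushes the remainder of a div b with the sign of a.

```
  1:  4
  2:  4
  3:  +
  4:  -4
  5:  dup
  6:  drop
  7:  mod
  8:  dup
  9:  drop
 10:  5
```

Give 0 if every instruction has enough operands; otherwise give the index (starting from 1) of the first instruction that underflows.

4    -> [4]
4    -> [4, 4]
+    -> [8]
-4   -> [8, -4]
dup  -> [8, -4, -4]
drop -> [8, -4]
mod  -> [0]
dup  -> [0, 0]
drop -> [0]
5    -> [0, 5]

0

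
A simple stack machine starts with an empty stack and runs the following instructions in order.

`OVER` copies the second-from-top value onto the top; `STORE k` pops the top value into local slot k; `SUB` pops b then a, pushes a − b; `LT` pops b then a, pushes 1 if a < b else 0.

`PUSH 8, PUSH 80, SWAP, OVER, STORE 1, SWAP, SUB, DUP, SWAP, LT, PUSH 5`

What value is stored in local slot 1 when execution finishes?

PUSH 8  : [8]
PUSH 80 : [8, 80]
SWAP    : [80, 8]
OVER    : [80, 8, 80]
STORE 1 : [80, 8]
SWAP    : [8, 80]
SUB     : [-72]
DUP     : [-72, -72]
SWAP    : [-72, -72]
LT      : [0]
PUSH 5  : [0, 5]

80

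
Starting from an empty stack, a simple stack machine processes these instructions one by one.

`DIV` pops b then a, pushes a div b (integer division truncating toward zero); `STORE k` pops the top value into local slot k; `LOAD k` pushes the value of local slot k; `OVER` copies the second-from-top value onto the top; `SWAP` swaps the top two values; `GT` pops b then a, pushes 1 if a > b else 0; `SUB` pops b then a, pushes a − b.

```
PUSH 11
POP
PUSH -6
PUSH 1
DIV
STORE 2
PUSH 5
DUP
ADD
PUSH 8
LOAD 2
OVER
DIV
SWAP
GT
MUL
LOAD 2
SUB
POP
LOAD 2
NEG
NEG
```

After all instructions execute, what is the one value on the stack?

PUSH 11 → 11
POP     → (empty)
PUSH -6 → -6
PUSH 1  → -6 1
DIV     → -6
STORE 2 → (empty)
PUSH 5  → 5
DUP     → 5 5
ADD     → 10
PUSH 8  → 10 8
LOAD 2  → 10 8 -6
OVER    → 10 8 -6 8
DIV     → 10 8 0
SWAP    → 10 0 8
GT      → 10 0
MUL     → 0
LOAD 2  → 0 -6
SUB     → 6
POP     → (empty)
LOAD 2  → -6
NEG     → 6
NEG     → -6

-6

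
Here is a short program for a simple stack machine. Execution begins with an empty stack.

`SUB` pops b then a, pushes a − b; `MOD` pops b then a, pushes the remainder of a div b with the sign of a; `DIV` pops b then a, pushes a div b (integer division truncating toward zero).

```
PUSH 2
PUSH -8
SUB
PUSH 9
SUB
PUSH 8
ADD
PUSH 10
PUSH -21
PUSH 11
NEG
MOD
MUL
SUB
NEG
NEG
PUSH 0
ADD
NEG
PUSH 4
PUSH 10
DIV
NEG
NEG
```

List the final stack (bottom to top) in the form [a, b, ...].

[-109, 0]

PUSH 2   → [2]
PUSH -8  → [2, -8]
SUB      → [10]
PUSH 9   → [10, 9]
SUB      → [1]
PUSH 8   → [1, 8]
ADD      → [9]
PUSH 10  → [9, 10]
PUSH -21 → [9, 10, -21]
PUSH 11  → [9, 10, -21, 11]
NEG      → [9, 10, -21, -11]
MOD      → [9, 10, -10]
MUL      → [9, -100]
SUB      → [109]
NEG      → [-109]
NEG      → [109]
PUSH 0   → [109, 0]
ADD      → [109]
NEG      → [-109]
PUSH 4   → [-109, 4]
PUSH 10  → [-109, 4, 10]
DIV      → [-109, 0]
NEG      → [-109, 0]
NEG      → [-109, 0]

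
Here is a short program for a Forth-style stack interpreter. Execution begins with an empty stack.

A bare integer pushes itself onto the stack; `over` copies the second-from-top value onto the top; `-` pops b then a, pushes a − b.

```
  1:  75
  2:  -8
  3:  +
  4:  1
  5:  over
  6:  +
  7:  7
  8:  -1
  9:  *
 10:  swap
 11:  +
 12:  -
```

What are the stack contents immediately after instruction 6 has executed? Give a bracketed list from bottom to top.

75    75
-8    75 -8
+     67
1     67 1
over  67 1 67
+     67 68

[67, 68]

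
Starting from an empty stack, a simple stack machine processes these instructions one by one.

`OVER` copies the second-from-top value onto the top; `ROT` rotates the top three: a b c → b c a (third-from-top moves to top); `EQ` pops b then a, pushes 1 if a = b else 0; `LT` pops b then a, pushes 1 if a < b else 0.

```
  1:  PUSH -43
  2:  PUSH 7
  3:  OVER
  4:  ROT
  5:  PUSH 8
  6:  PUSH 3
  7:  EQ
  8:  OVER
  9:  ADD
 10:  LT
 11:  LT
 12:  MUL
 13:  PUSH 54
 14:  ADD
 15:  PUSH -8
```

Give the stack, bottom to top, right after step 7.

PUSH -43 -> [-43]
PUSH 7   -> [-43, 7]
OVER     -> [-43, 7, -43]
ROT      -> [7, -43, -43]
PUSH 8   -> [7, -43, -43, 8]
PUSH 3   -> [7, -43, -43, 8, 3]
EQ       -> [7, -43, -43, 0]

[7, -43, -43, 0]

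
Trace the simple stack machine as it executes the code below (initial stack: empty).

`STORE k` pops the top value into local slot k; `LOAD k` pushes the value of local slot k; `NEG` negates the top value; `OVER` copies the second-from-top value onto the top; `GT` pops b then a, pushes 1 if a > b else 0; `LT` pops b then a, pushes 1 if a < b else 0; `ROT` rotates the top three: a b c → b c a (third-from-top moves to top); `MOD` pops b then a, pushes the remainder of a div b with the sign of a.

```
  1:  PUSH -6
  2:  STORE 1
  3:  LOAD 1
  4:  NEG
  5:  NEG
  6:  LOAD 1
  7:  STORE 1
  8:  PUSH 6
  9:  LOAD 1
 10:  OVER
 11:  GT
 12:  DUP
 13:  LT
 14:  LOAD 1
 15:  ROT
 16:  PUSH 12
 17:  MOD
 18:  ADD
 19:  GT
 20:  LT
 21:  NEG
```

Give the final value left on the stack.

-1

PUSH -6 → [-6]
STORE 1 → []
LOAD 1  → [-6]
NEG     → [6]
NEG     → [-6]
LOAD 1  → [-6, -6]
STORE 1 → [-6]
PUSH 6  → [-6, 6]
LOAD 1  → [-6, 6, -6]
OVER    → [-6, 6, -6, 6]
GT      → [-6, 6, 0]
DUP     → [-6, 6, 0, 0]
LT      → [-6, 6, 0]
LOAD 1  → [-6, 6, 0, -6]
ROT     → [-6, 0, -6, 6]
PUSH 12 → [-6, 0, -6, 6, 12]
MOD     → [-6, 0, -6, 6]
ADD     → [-6, 0, 0]
GT      → [-6, 0]
LT      → [1]
NEG     → [-1]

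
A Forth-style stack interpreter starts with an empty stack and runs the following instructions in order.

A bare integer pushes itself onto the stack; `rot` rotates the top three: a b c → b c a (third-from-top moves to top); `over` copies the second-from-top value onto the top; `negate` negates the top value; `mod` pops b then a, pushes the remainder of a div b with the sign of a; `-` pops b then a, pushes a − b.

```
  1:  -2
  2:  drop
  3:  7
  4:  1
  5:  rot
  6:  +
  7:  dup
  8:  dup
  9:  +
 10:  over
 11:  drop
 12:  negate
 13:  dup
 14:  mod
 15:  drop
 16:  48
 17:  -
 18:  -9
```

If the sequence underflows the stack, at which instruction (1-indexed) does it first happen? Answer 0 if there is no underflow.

5

-2   -> -2
drop -> (empty)
7    -> 7
1    -> 7 1
rot  — needs 3 operands, stack has 2 → underflow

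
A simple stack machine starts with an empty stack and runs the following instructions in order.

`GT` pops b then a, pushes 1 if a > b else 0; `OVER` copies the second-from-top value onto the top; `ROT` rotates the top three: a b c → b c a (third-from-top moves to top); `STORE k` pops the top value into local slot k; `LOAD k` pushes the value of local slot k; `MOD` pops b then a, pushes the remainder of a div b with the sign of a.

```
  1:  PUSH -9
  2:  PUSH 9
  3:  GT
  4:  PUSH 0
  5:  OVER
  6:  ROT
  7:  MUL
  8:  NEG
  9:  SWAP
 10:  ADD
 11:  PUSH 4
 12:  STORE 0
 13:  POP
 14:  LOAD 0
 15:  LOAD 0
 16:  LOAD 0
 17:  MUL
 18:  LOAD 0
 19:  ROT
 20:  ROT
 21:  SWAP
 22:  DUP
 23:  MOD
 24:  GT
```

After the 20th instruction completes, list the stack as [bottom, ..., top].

PUSH -9 → -9
PUSH 9  → -9 9
GT      → 0
PUSH 0  → 0 0
OVER    → 0 0 0
ROT     → 0 0 0
MUL     → 0 0
NEG     → 0 0
SWAP    → 0 0
ADD     → 0
PUSH 4  → 0 4
STORE 0 → 0
POP     → (empty)
LOAD 0  → 4
LOAD 0  → 4 4
LOAD 0  → 4 4 4
MUL     → 4 16
LOAD 0  → 4 16 4
ROT     → 16 4 4
ROT     → 4 4 16

[4, 4, 16]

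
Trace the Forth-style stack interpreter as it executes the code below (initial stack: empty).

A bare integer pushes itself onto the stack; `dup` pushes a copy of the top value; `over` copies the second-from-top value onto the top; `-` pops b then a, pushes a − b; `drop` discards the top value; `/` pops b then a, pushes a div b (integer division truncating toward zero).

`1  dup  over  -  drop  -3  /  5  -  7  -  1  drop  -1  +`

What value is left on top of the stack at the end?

1    → 1
dup  → 1 1
over → 1 1 1
-    → 1 0
drop → 1
-3   → 1 -3
/    → 0
5    → 0 5
-    → -5
7    → -5 7
-    → -12
1    → -12 1
drop → -12
-1   → -12 -1
+    → -13

-13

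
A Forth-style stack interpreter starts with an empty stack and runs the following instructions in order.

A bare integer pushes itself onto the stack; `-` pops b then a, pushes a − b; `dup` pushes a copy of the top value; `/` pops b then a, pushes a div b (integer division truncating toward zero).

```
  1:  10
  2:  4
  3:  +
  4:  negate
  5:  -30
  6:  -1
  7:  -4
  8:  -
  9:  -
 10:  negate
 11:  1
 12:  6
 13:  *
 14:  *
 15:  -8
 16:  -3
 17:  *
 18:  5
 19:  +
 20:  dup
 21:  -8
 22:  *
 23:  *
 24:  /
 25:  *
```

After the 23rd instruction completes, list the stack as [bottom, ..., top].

[-14, 198, -6728]

10      10
4       10 4
+       14
negate  -14
-30     -14 -30
-1      -14 -30 -1
-4      -14 -30 -1 -4
-       -14 -30 3
-       -14 -33
negate  -14 33
1       -14 33 1
6       -14 33 1 6
*       -14 33 6
*       -14 198
-8      -14 198 -8
-3      -14 198 -8 -3
*       -14 198 24
5       -14 198 24 5
+       -14 198 29
dup     -14 198 29 29
-8      -14 198 29 29 -8
*       -14 198 29 -232
*       -14 198 -6728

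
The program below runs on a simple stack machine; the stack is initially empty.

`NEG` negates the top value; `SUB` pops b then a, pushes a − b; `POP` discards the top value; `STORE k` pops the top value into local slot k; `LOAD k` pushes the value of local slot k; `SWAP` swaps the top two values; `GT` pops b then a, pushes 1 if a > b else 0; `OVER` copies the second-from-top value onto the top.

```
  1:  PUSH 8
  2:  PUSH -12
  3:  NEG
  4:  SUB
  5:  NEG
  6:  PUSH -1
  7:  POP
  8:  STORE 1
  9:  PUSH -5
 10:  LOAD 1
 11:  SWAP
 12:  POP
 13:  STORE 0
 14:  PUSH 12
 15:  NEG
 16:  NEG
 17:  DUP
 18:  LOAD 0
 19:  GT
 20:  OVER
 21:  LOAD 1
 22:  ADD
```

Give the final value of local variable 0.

4

PUSH 8   → 8
PUSH -12 → 8 -12
NEG      → 8 12
SUB      → -4
NEG      → 4
PUSH -1  → 4 -1
POP      → 4
STORE 1  → (empty)
PUSH -5  → -5
LOAD 1   → -5 4
SWAP     → 4 -5
POP      → 4
STORE 0  → (empty)
PUSH 12  → 12
NEG      → -12
NEG      → 12
DUP      → 12 12
LOAD 0   → 12 12 4
GT       → 12 1
OVER     → 12 1 12
LOAD 1   → 12 1 12 4
ADD      → 12 1 16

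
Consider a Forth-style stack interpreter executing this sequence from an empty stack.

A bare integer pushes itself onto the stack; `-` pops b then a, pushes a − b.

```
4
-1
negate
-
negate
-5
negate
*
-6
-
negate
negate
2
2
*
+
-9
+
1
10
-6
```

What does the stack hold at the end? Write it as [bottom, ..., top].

[-14, 1, 10, -6]

4      -> 4
-1     -> 4 -1
negate -> 4 1
-      -> 3
negate -> -3
-5     -> -3 -5
negate -> -3 5
*      -> -15
-6     -> -15 -6
-      -> -9
negate -> 9
negate -> -9
2      -> -9 2
2      -> -9 2 2
*      -> -9 4
+      -> -5
-9     -> -5 -9
+      -> -14
1      -> -14 1
10     -> -14 1 10
-6     -> -14 1 10 -6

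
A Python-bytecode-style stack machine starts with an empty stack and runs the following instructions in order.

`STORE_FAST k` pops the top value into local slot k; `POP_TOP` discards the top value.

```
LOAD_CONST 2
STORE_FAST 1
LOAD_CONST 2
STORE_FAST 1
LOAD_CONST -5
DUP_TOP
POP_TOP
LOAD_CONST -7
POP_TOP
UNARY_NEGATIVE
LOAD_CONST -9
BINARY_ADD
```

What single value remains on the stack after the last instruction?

LOAD_CONST 2   : 2
STORE_FAST 1   : (empty)
LOAD_CONST 2   : 2
STORE_FAST 1   : (empty)
LOAD_CONST -5  : -5
DUP_TOP        : -5 -5
POP_TOP        : -5
LOAD_CONST -7  : -5 -7
POP_TOP        : -5
UNARY_NEGATIVE : 5
LOAD_CONST -9  : 5 -9
BINARY_ADD     : -4

-4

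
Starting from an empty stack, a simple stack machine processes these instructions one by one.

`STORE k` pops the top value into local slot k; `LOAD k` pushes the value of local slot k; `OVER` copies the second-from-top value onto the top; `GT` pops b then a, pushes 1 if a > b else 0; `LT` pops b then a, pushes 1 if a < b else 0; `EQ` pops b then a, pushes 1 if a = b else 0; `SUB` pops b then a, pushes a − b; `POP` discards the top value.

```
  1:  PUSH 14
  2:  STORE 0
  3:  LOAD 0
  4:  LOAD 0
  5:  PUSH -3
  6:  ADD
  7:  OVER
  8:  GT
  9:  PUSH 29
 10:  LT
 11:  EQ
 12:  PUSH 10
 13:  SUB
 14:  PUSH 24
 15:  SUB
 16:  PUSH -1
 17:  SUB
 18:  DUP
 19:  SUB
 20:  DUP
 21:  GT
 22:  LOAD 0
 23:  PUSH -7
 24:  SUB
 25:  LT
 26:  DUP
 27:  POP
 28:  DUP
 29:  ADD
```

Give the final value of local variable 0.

PUSH 14  [14]
STORE 0  []
LOAD 0   [14]
LOAD 0   [14, 14]
PUSH -3  [14, 14, -3]
ADD      [14, 11]
OVER     [14, 11, 14]
GT       [14, 0]
PUSH 29  [14, 0, 29]
LT       [14, 1]
EQ       [0]
PUSH 10  [0, 10]
SUB      [-10]
PUSH 24  [-10, 24]
SUB      [-34]
PUSH -1  [-34, -1]
SUB      [-33]
DUP      [-33, -33]
SUB      [0]
DUP      [0, 0]
GT       [0]
LOAD 0   [0, 14]
PUSH -7  [0, 14, -7]
SUB      [0, 21]
LT       [1]
DUP      [1, 1]
POP      [1]
DUP      [1, 1]
ADD      [2]

14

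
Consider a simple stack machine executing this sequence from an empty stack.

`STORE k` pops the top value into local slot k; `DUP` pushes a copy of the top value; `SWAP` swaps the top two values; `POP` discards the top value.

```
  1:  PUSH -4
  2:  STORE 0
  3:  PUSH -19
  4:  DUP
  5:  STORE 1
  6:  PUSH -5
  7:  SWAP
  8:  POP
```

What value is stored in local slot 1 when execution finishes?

PUSH -4  -> -4
STORE 0  -> (empty)
PUSH -19 -> -19
DUP      -> -19 -19
STORE 1  -> -19
PUSH -5  -> -19 -5
SWAP     -> -5 -19
POP      -> -5

-19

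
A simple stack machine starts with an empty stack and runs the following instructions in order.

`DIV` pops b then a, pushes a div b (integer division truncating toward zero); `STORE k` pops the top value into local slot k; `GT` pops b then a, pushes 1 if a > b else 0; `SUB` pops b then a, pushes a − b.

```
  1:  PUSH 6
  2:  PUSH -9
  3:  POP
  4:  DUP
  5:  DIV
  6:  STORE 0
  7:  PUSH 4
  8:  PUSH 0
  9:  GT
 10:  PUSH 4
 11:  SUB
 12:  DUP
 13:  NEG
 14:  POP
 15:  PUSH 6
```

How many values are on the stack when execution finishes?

2

PUSH 6  → 6
PUSH -9 → 6 -9
POP     → 6
DUP     → 6 6
DIV     → 1
STORE 0 → (empty)
PUSH 4  → 4
PUSH 0  → 4 0
GT      → 1
PUSH 4  → 1 4
SUB     → -3
DUP     → -3 -3
NEG     → -3 3
POP     → -3
PUSH 6  → -3 6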